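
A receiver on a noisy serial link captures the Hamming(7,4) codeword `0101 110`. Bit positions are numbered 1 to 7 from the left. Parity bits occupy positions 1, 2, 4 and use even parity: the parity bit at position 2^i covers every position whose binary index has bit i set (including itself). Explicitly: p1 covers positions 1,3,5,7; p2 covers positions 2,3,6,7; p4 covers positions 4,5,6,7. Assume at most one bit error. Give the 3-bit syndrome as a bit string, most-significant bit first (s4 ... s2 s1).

s1: b1⊕b3⊕b5⊕b7 = 0⊕0⊕1⊕0 = 1
s2: b2⊕b3⊕b6⊕b7 = 1⊕0⊕1⊕0 = 0
s4: b4⊕b5⊕b6⊕b7 = 1⊕1⊕1⊕0 = 1
Syndrome (s4...s1) = 101 → position 5.

101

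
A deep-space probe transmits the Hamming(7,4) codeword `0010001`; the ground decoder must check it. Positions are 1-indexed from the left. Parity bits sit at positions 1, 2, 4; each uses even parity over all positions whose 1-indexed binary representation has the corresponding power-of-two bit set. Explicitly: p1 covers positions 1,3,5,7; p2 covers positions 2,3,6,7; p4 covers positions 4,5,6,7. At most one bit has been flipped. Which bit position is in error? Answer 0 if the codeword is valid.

4

s1: b1⊕b3⊕b5⊕b7 = 0⊕1⊕0⊕1 = 0
s2: b2⊕b3⊕b6⊕b7 = 0⊕1⊕0⊕1 = 0
s4: b4⊕b5⊕b6⊕b7 = 0⊕0⊕0⊕1 = 1
Syndrome (s4...s1) = 100 → position 4.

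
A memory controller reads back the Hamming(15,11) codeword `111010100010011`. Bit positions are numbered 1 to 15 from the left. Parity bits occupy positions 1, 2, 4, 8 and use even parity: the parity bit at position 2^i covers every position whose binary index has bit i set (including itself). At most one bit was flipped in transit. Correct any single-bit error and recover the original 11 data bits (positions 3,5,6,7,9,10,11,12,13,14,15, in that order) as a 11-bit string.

s1: b1⊕b3⊕b5⊕b7⊕b9⊕b11⊕b13⊕b15 = 1⊕1⊕1⊕1⊕0⊕1⊕0⊕1 = 0
s2: b2⊕b3⊕b6⊕b7⊕b10⊕b11⊕b14⊕b15 = 1⊕1⊕0⊕1⊕0⊕1⊕1⊕1 = 0
s4: b4⊕b5⊕b6⊕b7⊕b12⊕b13⊕b14⊕b15 = 0⊕1⊕0⊕1⊕0⊕0⊕1⊕1 = 0
s8: b8⊕b9⊕b10⊕b11⊕b12⊕b13⊕b14⊕b15 = 0⊕0⊕0⊕1⊕0⊕0⊕1⊕1 = 1
Syndrome (s8...s1) = 1000 → position 8.
Flip bit 8: corrected codeword = 111010110010011
Data bits at positions 3,5,6,7,9,10,11,12,13,14,15: 11010010011

11010010011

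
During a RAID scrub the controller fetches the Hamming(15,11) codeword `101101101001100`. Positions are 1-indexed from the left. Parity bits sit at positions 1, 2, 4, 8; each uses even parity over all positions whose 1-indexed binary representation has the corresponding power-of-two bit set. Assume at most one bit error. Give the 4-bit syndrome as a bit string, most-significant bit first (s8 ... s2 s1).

1111

s1: b1⊕b3⊕b5⊕b7⊕b9⊕b11⊕b13⊕b15 = 1⊕1⊕0⊕1⊕1⊕0⊕1⊕0 = 1
s2: b2⊕b3⊕b6⊕b7⊕b10⊕b11⊕b14⊕b15 = 0⊕1⊕1⊕1⊕0⊕0⊕0⊕0 = 1
s4: b4⊕b5⊕b6⊕b7⊕b12⊕b13⊕b14⊕b15 = 1⊕0⊕1⊕1⊕1⊕1⊕0⊕0 = 1
s8: b8⊕b9⊕b10⊕b11⊕b12⊕b13⊕b14⊕b15 = 0⊕1⊕0⊕0⊕1⊕1⊕0⊕0 = 1
Syndrome (s8...s1) = 1111 → position 15.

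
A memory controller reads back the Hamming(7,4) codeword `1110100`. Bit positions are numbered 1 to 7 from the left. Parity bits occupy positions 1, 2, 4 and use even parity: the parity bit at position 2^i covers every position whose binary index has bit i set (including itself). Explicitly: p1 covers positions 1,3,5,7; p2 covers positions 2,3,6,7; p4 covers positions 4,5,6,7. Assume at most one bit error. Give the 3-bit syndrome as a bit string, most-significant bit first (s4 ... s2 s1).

101

s1: b1⊕b3⊕b5⊕b7 = 1⊕1⊕1⊕0 = 1
s2: b2⊕b3⊕b6⊕b7 = 1⊕1⊕0⊕0 = 0
s4: b4⊕b5⊕b6⊕b7 = 0⊕1⊕0⊕0 = 1
Syndrome (s4...s1) = 101 → position 5.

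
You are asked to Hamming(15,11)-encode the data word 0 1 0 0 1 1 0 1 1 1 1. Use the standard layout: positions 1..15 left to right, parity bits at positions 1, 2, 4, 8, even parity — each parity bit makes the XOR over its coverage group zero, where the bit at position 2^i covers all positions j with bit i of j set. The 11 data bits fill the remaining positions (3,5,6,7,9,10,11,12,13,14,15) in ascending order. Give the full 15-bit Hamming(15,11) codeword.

Place data bits at non-power-of-two positions: b3=0, b5=1, b6=0, b7=0, b9=1, b10=1, b11=0, b12=1, b13=1, b14=1, b15=1.
p1 = XOR of data positions {3,5,7,9,11,13,15} = 0⊕1⊕0⊕1⊕0⊕1⊕1 = 0
p2 = XOR of data positions {3,6,7,10,11,14,15} = 0⊕0⊕0⊕1⊕0⊕1⊕1 = 1
p4 = XOR of data positions {5,6,7,12,13,14,15} = 1⊕0⊕0⊕1⊕1⊕1⊕1 = 1
p8 = XOR of data positions {9,10,11,12,13,14,15} = 1⊕1⊕0⊕1⊕1⊕1⊕1 = 0
Codeword b1..b15 = 010110001101111

010110001101111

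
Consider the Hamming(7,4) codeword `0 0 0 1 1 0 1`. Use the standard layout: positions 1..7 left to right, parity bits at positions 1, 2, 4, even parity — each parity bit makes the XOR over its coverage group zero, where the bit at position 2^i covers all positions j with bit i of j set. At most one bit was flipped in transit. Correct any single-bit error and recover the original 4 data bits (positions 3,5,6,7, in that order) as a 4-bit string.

s1: b1⊕b3⊕b5⊕b7 = 0⊕0⊕1⊕1 = 0
s2: b2⊕b3⊕b6⊕b7 = 0⊕0⊕0⊕1 = 1
s4: b4⊕b5⊕b6⊕b7 = 1⊕1⊕0⊕1 = 1
Syndrome (s4...s1) = 110 → position 6.
Flip bit 6: corrected codeword = 0001111
Data bits at positions 3,5,6,7: 0111

0111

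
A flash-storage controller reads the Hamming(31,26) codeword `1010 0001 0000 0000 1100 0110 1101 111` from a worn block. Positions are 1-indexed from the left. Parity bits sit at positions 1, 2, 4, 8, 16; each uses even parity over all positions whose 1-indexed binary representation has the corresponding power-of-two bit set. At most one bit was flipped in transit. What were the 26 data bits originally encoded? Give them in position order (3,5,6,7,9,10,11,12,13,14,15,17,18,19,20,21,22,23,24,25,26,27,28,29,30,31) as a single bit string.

10000010000110001101101111

s1: b1⊕b3⊕b5⊕b7⊕b9⊕b11⊕b13⊕b15⊕b17⊕b19⊕b21⊕b23⊕b25⊕b27⊕b29⊕b31 = 1⊕1⊕0⊕0⊕0⊕0⊕0⊕0⊕1⊕0⊕0⊕1⊕1⊕0⊕1⊕1 = 1
s2: b2⊕b3⊕b6⊕b7⊕b10⊕b11⊕b14⊕b15⊕b18⊕b19⊕b22⊕b23⊕b26⊕b27⊕b30⊕b31 = 0⊕1⊕0⊕0⊕0⊕0⊕0⊕0⊕1⊕0⊕1⊕1⊕1⊕0⊕1⊕1 = 1
s4: b4⊕b5⊕b6⊕b7⊕b12⊕b13⊕b14⊕b15⊕b20⊕b21⊕b22⊕b23⊕b28⊕b29⊕b30⊕b31 = 0⊕0⊕0⊕0⊕0⊕0⊕0⊕0⊕0⊕0⊕1⊕1⊕1⊕1⊕1⊕1 = 0
s8: b8⊕b9⊕b10⊕b11⊕b12⊕b13⊕b14⊕b15⊕b24⊕b25⊕b26⊕b27⊕b28⊕b29⊕b30⊕b31 = 1⊕0⊕0⊕0⊕0⊕0⊕0⊕0⊕0⊕1⊕1⊕0⊕1⊕1⊕1⊕1 = 1
s16: b16⊕b17⊕b18⊕b19⊕b20⊕b21⊕b22⊕b23⊕b24⊕b25⊕b26⊕b27⊕b28⊕b29⊕b30⊕b31 = 0⊕1⊕1⊕0⊕0⊕0⊕1⊕1⊕0⊕1⊕1⊕0⊕1⊕1⊕1⊕1 = 0
Syndrome (s16...s1) = 01011 → position 11.
Flip bit 11: corrected codeword = 1010000100100000110001101101111
Data bits at positions 3,5,6,7,9,10,11,12,13,14,15,17,18,19,20,21,22,23,24,25,26,27,28,29,30,31: 10000010000110001101101111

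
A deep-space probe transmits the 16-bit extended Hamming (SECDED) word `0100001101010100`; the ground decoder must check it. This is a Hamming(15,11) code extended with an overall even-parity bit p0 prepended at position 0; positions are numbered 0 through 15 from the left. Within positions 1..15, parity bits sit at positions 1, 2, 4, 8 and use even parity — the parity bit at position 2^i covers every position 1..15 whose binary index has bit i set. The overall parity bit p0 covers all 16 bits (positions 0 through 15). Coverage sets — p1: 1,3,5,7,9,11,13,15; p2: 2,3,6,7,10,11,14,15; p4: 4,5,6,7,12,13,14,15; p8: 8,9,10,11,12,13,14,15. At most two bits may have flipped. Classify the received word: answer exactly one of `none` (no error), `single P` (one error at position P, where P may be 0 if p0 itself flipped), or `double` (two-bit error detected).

double

s1: b1⊕b3⊕b5⊕b7⊕b9⊕b11⊕b13⊕b15 = 1⊕0⊕0⊕1⊕1⊕1⊕1⊕0 = 1
s2: b2⊕b3⊕b6⊕b7⊕b10⊕b11⊕b14⊕b15 = 0⊕0⊕1⊕1⊕0⊕1⊕0⊕0 = 1
s4: b4⊕b5⊕b6⊕b7⊕b12⊕b13⊕b14⊕b15 = 0⊕0⊕1⊕1⊕0⊕1⊕0⊕0 = 1
s8: b8⊕b9⊕b10⊕b11⊕b12⊕b13⊕b14⊕b15 = 0⊕1⊕0⊕1⊕0⊕1⊕0⊕0 = 1
Syndrome (s8...s1) = 1111 → position 15.
Overall parity (XOR of all 16 bits, including p0): 0⊕1⊕0⊕0⊕0⊕0⊕1⊕1⊕0⊕1⊕0⊕1⊕0⊕1⊕0⊕0 = 0
Overall=0, syndrome position=15 → double-bit error detected (uncorrectable).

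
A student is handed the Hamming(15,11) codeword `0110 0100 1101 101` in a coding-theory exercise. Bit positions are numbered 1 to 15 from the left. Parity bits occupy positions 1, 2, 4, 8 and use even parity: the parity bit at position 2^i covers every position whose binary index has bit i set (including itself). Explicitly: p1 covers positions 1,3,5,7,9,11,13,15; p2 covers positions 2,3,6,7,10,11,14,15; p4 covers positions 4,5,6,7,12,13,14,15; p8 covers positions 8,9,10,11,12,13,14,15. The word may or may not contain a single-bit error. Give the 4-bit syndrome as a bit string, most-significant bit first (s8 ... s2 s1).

s1: b1⊕b3⊕b5⊕b7⊕b9⊕b11⊕b13⊕b15 = 0⊕1⊕0⊕0⊕1⊕0⊕1⊕1 = 0
s2: b2⊕b3⊕b6⊕b7⊕b10⊕b11⊕b14⊕b15 = 1⊕1⊕1⊕0⊕1⊕0⊕0⊕1 = 1
s4: b4⊕b5⊕b6⊕b7⊕b12⊕b13⊕b14⊕b15 = 0⊕0⊕1⊕0⊕1⊕1⊕0⊕1 = 0
s8: b8⊕b9⊕b10⊕b11⊕b12⊕b13⊕b14⊕b15 = 0⊕1⊕1⊕0⊕1⊕1⊕0⊕1 = 1
Syndrome (s8...s1) = 1010 → position 10.

1010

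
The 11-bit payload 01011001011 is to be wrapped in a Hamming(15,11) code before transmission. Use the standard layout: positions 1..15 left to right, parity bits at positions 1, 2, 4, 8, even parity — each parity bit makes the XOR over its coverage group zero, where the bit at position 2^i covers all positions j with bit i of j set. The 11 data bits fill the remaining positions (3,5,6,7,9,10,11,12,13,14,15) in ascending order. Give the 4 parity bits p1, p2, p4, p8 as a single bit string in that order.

Place data bits at non-power-of-two positions: b3=0, b5=1, b6=0, b7=1, b9=1, b10=0, b11=0, b12=1, b13=0, b14=1, b15=1.
p1 = XOR of data positions {3,5,7,9,11,13,15} = 0⊕1⊕1⊕1⊕0⊕0⊕1 = 0
p2 = XOR of data positions {3,6,7,10,11,14,15} = 0⊕0⊕1⊕0⊕0⊕1⊕1 = 1
p4 = XOR of data positions {5,6,7,12,13,14,15} = 1⊕0⊕1⊕1⊕0⊕1⊕1 = 1
p8 = XOR of data positions {9,10,11,12,13,14,15} = 1⊕0⊕0⊕1⊕0⊕1⊕1 = 0
Parity bits p1,p2,p4,p8 = 0110

0110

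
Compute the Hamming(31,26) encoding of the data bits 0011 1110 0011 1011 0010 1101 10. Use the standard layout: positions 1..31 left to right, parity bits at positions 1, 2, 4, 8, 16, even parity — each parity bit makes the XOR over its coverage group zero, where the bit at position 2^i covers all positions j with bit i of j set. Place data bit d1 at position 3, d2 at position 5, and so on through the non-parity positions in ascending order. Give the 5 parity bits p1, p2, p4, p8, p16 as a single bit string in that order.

01111

Place data bits at non-power-of-two positions: b3=0, b5=0, b6=1, b7=1, b9=1, b10=1, b11=1, b12=0, b13=0, b14=0, b15=1, b17=1, b18=1, b19=0, b20=1, b21=1, b22=0, b23=0, b24=1, b25=0, b26=1, b27=1, b28=0, b29=1, b30=1, b31=0.
p1 = XOR of data positions {3,5,7,9,11,13,15,17,19,21,23,25,27,29,31} = 0⊕0⊕1⊕1⊕1⊕0⊕1⊕1⊕0⊕1⊕0⊕0⊕1⊕1⊕0 = 0
p2 = XOR of data positions {3,6,7,10,11,14,15,18,19,22,23,26,27,30,31} = 0⊕1⊕1⊕1⊕1⊕0⊕1⊕1⊕0⊕0⊕0⊕1⊕1⊕1⊕0 = 1
p4 = XOR of data positions {5,6,7,12,13,14,15,20,21,22,23,28,29,30,31} = 0⊕1⊕1⊕0⊕0⊕0⊕1⊕1⊕1⊕0⊕0⊕0⊕1⊕1⊕0 = 1
p8 = XOR of data positions {9,10,11,12,13,14,15,24,25,26,27,28,29,30,31} = 1⊕1⊕1⊕0⊕0⊕0⊕1⊕1⊕0⊕1⊕1⊕0⊕1⊕1⊕0 = 1
p16 = XOR of data positions {17,18,19,20,21,22,23,24,25,26,27,28,29,30,31} = 1⊕1⊕0⊕1⊕1⊕0⊕0⊕1⊕0⊕1⊕1⊕0⊕1⊕1⊕0 = 1
Parity bits p1,p2,p4,p8,p16 = 01111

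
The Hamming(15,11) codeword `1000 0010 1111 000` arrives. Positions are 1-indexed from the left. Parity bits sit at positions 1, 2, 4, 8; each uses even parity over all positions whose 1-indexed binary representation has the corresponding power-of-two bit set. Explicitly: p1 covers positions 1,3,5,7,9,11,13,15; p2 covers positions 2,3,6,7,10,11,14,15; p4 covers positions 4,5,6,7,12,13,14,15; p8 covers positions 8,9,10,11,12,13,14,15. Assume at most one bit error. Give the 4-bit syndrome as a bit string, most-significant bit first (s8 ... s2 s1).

s1: b1⊕b3⊕b5⊕b7⊕b9⊕b11⊕b13⊕b15 = 1⊕0⊕0⊕1⊕1⊕1⊕0⊕0 = 0
s2: b2⊕b3⊕b6⊕b7⊕b10⊕b11⊕b14⊕b15 = 0⊕0⊕0⊕1⊕1⊕1⊕0⊕0 = 1
s4: b4⊕b5⊕b6⊕b7⊕b12⊕b13⊕b14⊕b15 = 0⊕0⊕0⊕1⊕1⊕0⊕0⊕0 = 0
s8: b8⊕b9⊕b10⊕b11⊕b12⊕b13⊕b14⊕b15 = 0⊕1⊕1⊕1⊕1⊕0⊕0⊕0 = 0
Syndrome (s8...s1) = 0010 → position 2.

0010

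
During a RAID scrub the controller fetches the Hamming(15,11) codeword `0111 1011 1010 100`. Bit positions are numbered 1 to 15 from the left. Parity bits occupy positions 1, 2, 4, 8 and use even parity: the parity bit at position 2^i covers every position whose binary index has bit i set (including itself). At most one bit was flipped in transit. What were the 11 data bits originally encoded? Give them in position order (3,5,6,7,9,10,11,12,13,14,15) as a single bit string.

s1: b1⊕b3⊕b5⊕b7⊕b9⊕b11⊕b13⊕b15 = 0⊕1⊕1⊕1⊕1⊕1⊕1⊕0 = 0
s2: b2⊕b3⊕b6⊕b7⊕b10⊕b11⊕b14⊕b15 = 1⊕1⊕0⊕1⊕0⊕1⊕0⊕0 = 0
s4: b4⊕b5⊕b6⊕b7⊕b12⊕b13⊕b14⊕b15 = 1⊕1⊕0⊕1⊕0⊕1⊕0⊕0 = 0
s8: b8⊕b9⊕b10⊕b11⊕b12⊕b13⊕b14⊕b15 = 1⊕1⊕0⊕1⊕0⊕1⊕0⊕0 = 0
Syndrome (s8...s1) = 0000 → position 0 (no error).
No correction needed.
Data bits at positions 3,5,6,7,9,10,11,12,13,14,15: 11011010100

11011010100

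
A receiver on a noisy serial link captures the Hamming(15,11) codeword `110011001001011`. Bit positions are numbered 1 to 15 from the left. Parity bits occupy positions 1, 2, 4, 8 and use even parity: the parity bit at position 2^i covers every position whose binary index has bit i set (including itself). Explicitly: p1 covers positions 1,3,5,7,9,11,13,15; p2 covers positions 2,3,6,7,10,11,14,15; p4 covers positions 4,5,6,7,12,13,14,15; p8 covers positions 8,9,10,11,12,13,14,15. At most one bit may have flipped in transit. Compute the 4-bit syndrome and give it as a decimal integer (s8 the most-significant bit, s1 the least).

4

s1: b1⊕b3⊕b5⊕b7⊕b9⊕b11⊕b13⊕b15 = 1⊕0⊕1⊕0⊕1⊕0⊕0⊕1 = 0
s2: b2⊕b3⊕b6⊕b7⊕b10⊕b11⊕b14⊕b15 = 1⊕0⊕1⊕0⊕0⊕0⊕1⊕1 = 0
s4: b4⊕b5⊕b6⊕b7⊕b12⊕b13⊕b14⊕b15 = 0⊕1⊕1⊕0⊕1⊕0⊕1⊕1 = 1
s8: b8⊕b9⊕b10⊕b11⊕b12⊕b13⊕b14⊕b15 = 0⊕1⊕0⊕0⊕1⊕0⊕1⊕1 = 0
Syndrome (s8...s1) = 0100 → position 4.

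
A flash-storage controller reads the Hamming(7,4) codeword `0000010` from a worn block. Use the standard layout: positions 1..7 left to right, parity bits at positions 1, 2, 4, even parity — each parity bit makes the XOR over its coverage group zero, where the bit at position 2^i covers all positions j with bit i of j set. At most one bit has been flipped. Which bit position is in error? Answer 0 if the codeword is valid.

6

s1: b1⊕b3⊕b5⊕b7 = 0⊕0⊕0⊕0 = 0
s2: b2⊕b3⊕b6⊕b7 = 0⊕0⊕1⊕0 = 1
s4: b4⊕b5⊕b6⊕b7 = 0⊕0⊕1⊕0 = 1
Syndrome (s4...s1) = 110 → position 6.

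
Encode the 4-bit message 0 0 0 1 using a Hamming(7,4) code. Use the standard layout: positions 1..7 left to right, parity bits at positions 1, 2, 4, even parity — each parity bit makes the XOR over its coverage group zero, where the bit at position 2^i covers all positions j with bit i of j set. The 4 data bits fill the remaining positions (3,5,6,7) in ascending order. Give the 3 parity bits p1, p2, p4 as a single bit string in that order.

Place data bits at non-power-of-two positions: b3=0, b5=0, b6=0, b7=1.
p1 = XOR of data positions {3,5,7} = 0⊕0⊕1 = 1
p2 = XOR of data positions {3,6,7} = 0⊕0⊕1 = 1
p4 = XOR of data positions {5,6,7} = 0⊕0⊕1 = 1
Parity bits p1,p2,p4 = 111

111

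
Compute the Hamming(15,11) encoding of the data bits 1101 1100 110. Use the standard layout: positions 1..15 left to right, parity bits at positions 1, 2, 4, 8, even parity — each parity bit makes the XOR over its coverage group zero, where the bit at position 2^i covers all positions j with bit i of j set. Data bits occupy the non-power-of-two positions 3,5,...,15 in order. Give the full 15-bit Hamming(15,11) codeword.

Place data bits at non-power-of-two positions: b3=1, b5=1, b6=0, b7=1, b9=1, b10=1, b11=0, b12=0, b13=1, b14=1, b15=0.
p1 = XOR of data positions {3,5,7,9,11,13,15} = 1⊕1⊕1⊕1⊕0⊕1⊕0 = 1
p2 = XOR of data positions {3,6,7,10,11,14,15} = 1⊕0⊕1⊕1⊕0⊕1⊕0 = 0
p4 = XOR of data positions {5,6,7,12,13,14,15} = 1⊕0⊕1⊕0⊕1⊕1⊕0 = 0
p8 = XOR of data positions {9,10,11,12,13,14,15} = 1⊕1⊕0⊕0⊕1⊕1⊕0 = 0
Codeword b1..b15 = 101010101100110

101010101100110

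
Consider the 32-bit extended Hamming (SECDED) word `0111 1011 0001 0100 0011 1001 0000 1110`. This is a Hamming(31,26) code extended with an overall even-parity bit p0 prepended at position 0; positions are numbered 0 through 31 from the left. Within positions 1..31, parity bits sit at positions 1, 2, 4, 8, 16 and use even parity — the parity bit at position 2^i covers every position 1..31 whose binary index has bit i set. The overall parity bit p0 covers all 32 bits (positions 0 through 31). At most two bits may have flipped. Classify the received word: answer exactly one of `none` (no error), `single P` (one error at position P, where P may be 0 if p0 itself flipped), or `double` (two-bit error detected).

single 30

s1: b1⊕b3⊕b5⊕b7⊕b9⊕b11⊕b13⊕b15⊕b17⊕b19⊕b21⊕b23⊕b25⊕b27⊕b29⊕b31 = 1⊕1⊕0⊕1⊕0⊕1⊕1⊕0⊕0⊕1⊕0⊕1⊕0⊕0⊕1⊕0 = 0
s2: b2⊕b3⊕b6⊕b7⊕b10⊕b11⊕b14⊕b15⊕b18⊕b19⊕b22⊕b23⊕b26⊕b27⊕b30⊕b31 = 1⊕1⊕1⊕1⊕0⊕1⊕0⊕0⊕1⊕1⊕0⊕1⊕0⊕0⊕1⊕0 = 1
s4: b4⊕b5⊕b6⊕b7⊕b12⊕b13⊕b14⊕b15⊕b20⊕b21⊕b22⊕b23⊕b28⊕b29⊕b30⊕b31 = 1⊕0⊕1⊕1⊕0⊕1⊕0⊕0⊕1⊕0⊕0⊕1⊕1⊕1⊕1⊕0 = 1
s8: b8⊕b9⊕b10⊕b11⊕b12⊕b13⊕b14⊕b15⊕b24⊕b25⊕b26⊕b27⊕b28⊕b29⊕b30⊕b31 = 0⊕0⊕0⊕1⊕0⊕1⊕0⊕0⊕0⊕0⊕0⊕0⊕1⊕1⊕1⊕0 = 1
s16: b16⊕b17⊕b18⊕b19⊕b20⊕b21⊕b22⊕b23⊕b24⊕b25⊕b26⊕b27⊕b28⊕b29⊕b30⊕b31 = 0⊕0⊕1⊕1⊕1⊕0⊕0⊕1⊕0⊕0⊕0⊕0⊕1⊕1⊕1⊕0 = 1
Syndrome (s16...s1) = 11110 → position 30.
Overall parity (XOR of all 32 bits, including p0): 0⊕1⊕1⊕1⊕1⊕0⊕1⊕1⊕0⊕0⊕0⊕1⊕0⊕1⊕0⊕0⊕0⊕0⊕1⊕1⊕1⊕0⊕0⊕1⊕0⊕0⊕0⊕0⊕1⊕1⊕1⊕0 = 1
Overall=1, syndrome position=30 → single-bit error at position 30.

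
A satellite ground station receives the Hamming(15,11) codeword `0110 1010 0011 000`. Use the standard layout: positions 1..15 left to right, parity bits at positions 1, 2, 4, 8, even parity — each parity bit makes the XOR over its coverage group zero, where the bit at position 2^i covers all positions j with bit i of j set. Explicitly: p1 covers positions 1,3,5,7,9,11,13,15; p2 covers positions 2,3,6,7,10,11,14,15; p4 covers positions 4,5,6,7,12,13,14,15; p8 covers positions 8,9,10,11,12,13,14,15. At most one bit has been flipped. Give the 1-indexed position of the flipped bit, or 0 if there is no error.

4

s1: b1⊕b3⊕b5⊕b7⊕b9⊕b11⊕b13⊕b15 = 0⊕1⊕1⊕1⊕0⊕1⊕0⊕0 = 0
s2: b2⊕b3⊕b6⊕b7⊕b10⊕b11⊕b14⊕b15 = 1⊕1⊕0⊕1⊕0⊕1⊕0⊕0 = 0
s4: b4⊕b5⊕b6⊕b7⊕b12⊕b13⊕b14⊕b15 = 0⊕1⊕0⊕1⊕1⊕0⊕0⊕0 = 1
s8: b8⊕b9⊕b10⊕b11⊕b12⊕b13⊕b14⊕b15 = 0⊕0⊕0⊕1⊕1⊕0⊕0⊕0 = 0
Syndrome (s8...s1) = 0100 → position 4.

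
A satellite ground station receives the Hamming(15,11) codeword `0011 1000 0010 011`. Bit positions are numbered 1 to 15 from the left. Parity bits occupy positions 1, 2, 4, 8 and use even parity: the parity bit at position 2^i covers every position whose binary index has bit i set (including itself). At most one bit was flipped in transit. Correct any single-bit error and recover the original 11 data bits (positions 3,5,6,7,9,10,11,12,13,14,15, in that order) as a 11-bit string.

s1: b1⊕b3⊕b5⊕b7⊕b9⊕b11⊕b13⊕b15 = 0⊕1⊕1⊕0⊕0⊕1⊕0⊕1 = 0
s2: b2⊕b3⊕b6⊕b7⊕b10⊕b11⊕b14⊕b15 = 0⊕1⊕0⊕0⊕0⊕1⊕1⊕1 = 0
s4: b4⊕b5⊕b6⊕b7⊕b12⊕b13⊕b14⊕b15 = 1⊕1⊕0⊕0⊕0⊕0⊕1⊕1 = 0
s8: b8⊕b9⊕b10⊕b11⊕b12⊕b13⊕b14⊕b15 = 0⊕0⊕0⊕1⊕0⊕0⊕1⊕1 = 1
Syndrome (s8...s1) = 1000 → position 8.
Flip bit 8: corrected codeword = 001110010010011
Data bits at positions 3,5,6,7,9,10,11,12,13,14,15: 11000010011

11000010011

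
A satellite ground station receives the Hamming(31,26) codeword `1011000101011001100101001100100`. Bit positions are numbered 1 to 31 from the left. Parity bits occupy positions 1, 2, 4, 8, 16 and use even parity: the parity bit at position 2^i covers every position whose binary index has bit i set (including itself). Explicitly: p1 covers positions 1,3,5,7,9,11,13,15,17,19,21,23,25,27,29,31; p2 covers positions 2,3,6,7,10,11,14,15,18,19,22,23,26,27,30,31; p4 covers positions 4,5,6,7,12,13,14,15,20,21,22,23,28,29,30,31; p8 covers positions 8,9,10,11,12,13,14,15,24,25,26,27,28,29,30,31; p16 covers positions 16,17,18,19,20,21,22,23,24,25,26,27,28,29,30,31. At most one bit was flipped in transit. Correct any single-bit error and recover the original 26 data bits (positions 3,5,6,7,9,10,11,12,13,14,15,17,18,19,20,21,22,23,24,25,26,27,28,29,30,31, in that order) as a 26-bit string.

10000101100100101011100100

s1: b1⊕b3⊕b5⊕b7⊕b9⊕b11⊕b13⊕b15⊕b17⊕b19⊕b21⊕b23⊕b25⊕b27⊕b29⊕b31 = 1⊕1⊕0⊕0⊕0⊕0⊕1⊕0⊕1⊕0⊕0⊕0⊕1⊕0⊕1⊕0 = 0
s2: b2⊕b3⊕b6⊕b7⊕b10⊕b11⊕b14⊕b15⊕b18⊕b19⊕b22⊕b23⊕b26⊕b27⊕b30⊕b31 = 0⊕1⊕0⊕0⊕1⊕0⊕0⊕0⊕0⊕0⊕1⊕0⊕1⊕0⊕0⊕0 = 0
s4: b4⊕b5⊕b6⊕b7⊕b12⊕b13⊕b14⊕b15⊕b20⊕b21⊕b22⊕b23⊕b28⊕b29⊕b30⊕b31 = 1⊕0⊕0⊕0⊕1⊕1⊕0⊕0⊕1⊕0⊕1⊕0⊕0⊕1⊕0⊕0 = 0
s8: b8⊕b9⊕b10⊕b11⊕b12⊕b13⊕b14⊕b15⊕b24⊕b25⊕b26⊕b27⊕b28⊕b29⊕b30⊕b31 = 1⊕0⊕1⊕0⊕1⊕1⊕0⊕0⊕0⊕1⊕1⊕0⊕0⊕1⊕0⊕0 = 1
s16: b16⊕b17⊕b18⊕b19⊕b20⊕b21⊕b22⊕b23⊕b24⊕b25⊕b26⊕b27⊕b28⊕b29⊕b30⊕b31 = 1⊕1⊕0⊕0⊕1⊕0⊕1⊕0⊕0⊕1⊕1⊕0⊕0⊕1⊕0⊕0 = 1
Syndrome (s16...s1) = 11000 → position 24.
Flip bit 24: corrected codeword = 1011000101011001100101011100100
Data bits at positions 3,5,6,7,9,10,11,12,13,14,15,17,18,19,20,21,22,23,24,25,26,27,28,29,30,31: 10000101100100101011100100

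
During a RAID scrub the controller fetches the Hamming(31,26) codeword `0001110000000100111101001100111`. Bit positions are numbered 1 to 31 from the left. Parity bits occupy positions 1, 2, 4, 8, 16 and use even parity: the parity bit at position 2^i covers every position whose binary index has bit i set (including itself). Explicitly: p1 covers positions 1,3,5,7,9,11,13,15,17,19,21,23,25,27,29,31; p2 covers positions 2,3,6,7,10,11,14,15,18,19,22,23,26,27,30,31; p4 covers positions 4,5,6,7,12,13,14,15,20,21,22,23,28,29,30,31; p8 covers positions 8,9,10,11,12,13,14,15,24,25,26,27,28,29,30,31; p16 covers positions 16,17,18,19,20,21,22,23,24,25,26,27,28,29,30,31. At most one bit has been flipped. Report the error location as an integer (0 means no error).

s1: b1⊕b3⊕b5⊕b7⊕b9⊕b11⊕b13⊕b15⊕b17⊕b19⊕b21⊕b23⊕b25⊕b27⊕b29⊕b31 = 0⊕0⊕1⊕0⊕0⊕0⊕0⊕0⊕1⊕1⊕0⊕0⊕1⊕0⊕1⊕1 = 0
s2: b2⊕b3⊕b6⊕b7⊕b10⊕b11⊕b14⊕b15⊕b18⊕b19⊕b22⊕b23⊕b26⊕b27⊕b30⊕b31 = 0⊕0⊕1⊕0⊕0⊕0⊕1⊕0⊕1⊕1⊕1⊕0⊕1⊕0⊕1⊕1 = 0
s4: b4⊕b5⊕b6⊕b7⊕b12⊕b13⊕b14⊕b15⊕b20⊕b21⊕b22⊕b23⊕b28⊕b29⊕b30⊕b31 = 1⊕1⊕1⊕0⊕0⊕0⊕1⊕0⊕1⊕0⊕1⊕0⊕0⊕1⊕1⊕1 = 1
s8: b8⊕b9⊕b10⊕b11⊕b12⊕b13⊕b14⊕b15⊕b24⊕b25⊕b26⊕b27⊕b28⊕b29⊕b30⊕b31 = 0⊕0⊕0⊕0⊕0⊕0⊕1⊕0⊕0⊕1⊕1⊕0⊕0⊕1⊕1⊕1 = 0
s16: b16⊕b17⊕b18⊕b19⊕b20⊕b21⊕b22⊕b23⊕b24⊕b25⊕b26⊕b27⊕b28⊕b29⊕b30⊕b31 = 0⊕1⊕1⊕1⊕1⊕0⊕1⊕0⊕0⊕1⊕1⊕0⊕0⊕1⊕1⊕1 = 0
Syndrome (s16...s1) = 00100 → position 4.

4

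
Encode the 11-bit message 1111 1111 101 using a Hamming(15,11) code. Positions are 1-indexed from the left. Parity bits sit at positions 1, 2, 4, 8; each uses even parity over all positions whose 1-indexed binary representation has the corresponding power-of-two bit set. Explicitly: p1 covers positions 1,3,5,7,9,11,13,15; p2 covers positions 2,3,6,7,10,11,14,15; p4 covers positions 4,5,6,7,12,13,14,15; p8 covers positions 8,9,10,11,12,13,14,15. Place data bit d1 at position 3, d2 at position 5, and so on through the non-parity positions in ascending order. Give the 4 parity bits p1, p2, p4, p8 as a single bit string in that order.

1000

Place data bits at non-power-of-two positions: b3=1, b5=1, b6=1, b7=1, b9=1, b10=1, b11=1, b12=1, b13=1, b14=0, b15=1.
p1 = XOR of data positions {3,5,7,9,11,13,15} = 1⊕1⊕1⊕1⊕1⊕1⊕1 = 1
p2 = XOR of data positions {3,6,7,10,11,14,15} = 1⊕1⊕1⊕1⊕1⊕0⊕1 = 0
p4 = XOR of data positions {5,6,7,12,13,14,15} = 1⊕1⊕1⊕1⊕1⊕0⊕1 = 0
p8 = XOR of data positions {9,10,11,12,13,14,15} = 1⊕1⊕1⊕1⊕1⊕0⊕1 = 0
Parity bits p1,p2,p4,p8 = 1000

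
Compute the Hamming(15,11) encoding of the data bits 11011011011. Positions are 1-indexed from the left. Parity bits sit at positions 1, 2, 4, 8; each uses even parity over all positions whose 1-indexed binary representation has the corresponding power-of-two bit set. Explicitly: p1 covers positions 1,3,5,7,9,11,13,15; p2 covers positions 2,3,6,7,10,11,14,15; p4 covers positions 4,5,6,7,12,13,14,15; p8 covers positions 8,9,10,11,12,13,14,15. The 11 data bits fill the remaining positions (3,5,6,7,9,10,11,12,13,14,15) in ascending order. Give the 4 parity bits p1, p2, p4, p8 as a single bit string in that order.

Place data bits at non-power-of-two positions: b3=1, b5=1, b6=0, b7=1, b9=1, b10=0, b11=1, b12=1, b13=0, b14=1, b15=1.
p1 = XOR of data positions {3,5,7,9,11,13,15} = 1⊕1⊕1⊕1⊕1⊕0⊕1 = 0
p2 = XOR of data positions {3,6,7,10,11,14,15} = 1⊕0⊕1⊕0⊕1⊕1⊕1 = 1
p4 = XOR of data positions {5,6,7,12,13,14,15} = 1⊕0⊕1⊕1⊕0⊕1⊕1 = 1
p8 = XOR of data positions {9,10,11,12,13,14,15} = 1⊕0⊕1⊕1⊕0⊕1⊕1 = 1
Parity bits p1,p2,p4,p8 = 0111

0111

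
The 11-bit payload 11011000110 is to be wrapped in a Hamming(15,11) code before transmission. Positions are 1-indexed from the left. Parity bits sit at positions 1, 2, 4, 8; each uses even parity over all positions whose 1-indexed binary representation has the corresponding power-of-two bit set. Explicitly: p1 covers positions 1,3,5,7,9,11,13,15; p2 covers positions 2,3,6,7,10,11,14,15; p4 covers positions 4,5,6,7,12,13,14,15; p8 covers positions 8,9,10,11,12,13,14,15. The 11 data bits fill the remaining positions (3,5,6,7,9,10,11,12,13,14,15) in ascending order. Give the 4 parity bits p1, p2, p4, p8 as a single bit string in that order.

Place data bits at non-power-of-two positions: b3=1, b5=1, b6=0, b7=1, b9=1, b10=0, b11=0, b12=0, b13=1, b14=1, b15=0.
p1 = XOR of data positions {3,5,7,9,11,13,15} = 1⊕1⊕1⊕1⊕0⊕1⊕0 = 1
p2 = XOR of data positions {3,6,7,10,11,14,15} = 1⊕0⊕1⊕0⊕0⊕1⊕0 = 1
p4 = XOR of data positions {5,6,7,12,13,14,15} = 1⊕0⊕1⊕0⊕1⊕1⊕0 = 0
p8 = XOR of data positions {9,10,11,12,13,14,15} = 1⊕0⊕0⊕0⊕1⊕1⊕0 = 1
Parity bits p1,p2,p4,p8 = 1101

1101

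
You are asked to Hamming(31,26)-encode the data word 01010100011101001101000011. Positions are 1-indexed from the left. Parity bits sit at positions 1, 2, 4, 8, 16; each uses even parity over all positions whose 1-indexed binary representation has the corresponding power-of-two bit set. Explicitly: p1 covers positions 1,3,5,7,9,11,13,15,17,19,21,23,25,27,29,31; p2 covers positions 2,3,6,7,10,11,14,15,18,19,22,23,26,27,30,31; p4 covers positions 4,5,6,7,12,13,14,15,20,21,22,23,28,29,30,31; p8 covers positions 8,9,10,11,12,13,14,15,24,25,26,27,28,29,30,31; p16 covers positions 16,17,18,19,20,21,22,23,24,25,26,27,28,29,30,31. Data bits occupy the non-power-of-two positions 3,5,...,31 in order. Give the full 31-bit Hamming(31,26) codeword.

Place data bits at non-power-of-two positions: b3=0, b5=1, b6=0, b7=1, b9=0, b10=1, b11=0, b12=0, b13=0, b14=1, b15=1, b17=1, b18=0, b19=1, b20=0, b21=0, b22=1, b23=1, b24=0, b25=1, b26=0, b27=0, b28=0, b29=0, b30=1, b31=1.
p1 = XOR of data positions {3,5,7,9,11,13,15,17,19,21,23,25,27,29,31} = 0⊕1⊕1⊕0⊕0⊕0⊕1⊕1⊕1⊕0⊕1⊕1⊕0⊕0⊕1 = 0
p2 = XOR of data positions {3,6,7,10,11,14,15,18,19,22,23,26,27,30,31} = 0⊕0⊕1⊕1⊕0⊕1⊕1⊕0⊕1⊕1⊕1⊕0⊕0⊕1⊕1 = 1
p4 = XOR of data positions {5,6,7,12,13,14,15,20,21,22,23,28,29,30,31} = 1⊕0⊕1⊕0⊕0⊕1⊕1⊕0⊕0⊕1⊕1⊕0⊕0⊕1⊕1 = 0
p8 = XOR of data positions {9,10,11,12,13,14,15,24,25,26,27,28,29,30,31} = 0⊕1⊕0⊕0⊕0⊕1⊕1⊕0⊕1⊕0⊕0⊕0⊕0⊕1⊕1 = 0
p16 = XOR of data positions {17,18,19,20,21,22,23,24,25,26,27,28,29,30,31} = 1⊕0⊕1⊕0⊕0⊕1⊕1⊕0⊕1⊕0⊕0⊕0⊕0⊕1⊕1 = 1
Codeword b1..b31 = 0100101001000111101001101000011

0100101001000111101001101000011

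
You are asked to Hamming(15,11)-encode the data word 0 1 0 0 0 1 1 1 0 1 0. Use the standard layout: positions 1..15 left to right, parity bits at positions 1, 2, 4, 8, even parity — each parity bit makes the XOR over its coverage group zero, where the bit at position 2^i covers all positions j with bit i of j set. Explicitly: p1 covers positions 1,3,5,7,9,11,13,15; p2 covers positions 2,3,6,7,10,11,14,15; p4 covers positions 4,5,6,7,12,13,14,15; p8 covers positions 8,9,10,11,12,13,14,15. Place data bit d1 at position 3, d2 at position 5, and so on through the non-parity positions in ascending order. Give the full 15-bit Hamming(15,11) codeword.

Place data bits at non-power-of-two positions: b3=0, b5=1, b6=0, b7=0, b9=0, b10=1, b11=1, b12=1, b13=0, b14=1, b15=0.
p1 = XOR of data positions {3,5,7,9,11,13,15} = 0⊕1⊕0⊕0⊕1⊕0⊕0 = 0
p2 = XOR of data positions {3,6,7,10,11,14,15} = 0⊕0⊕0⊕1⊕1⊕1⊕0 = 1
p4 = XOR of data positions {5,6,7,12,13,14,15} = 1⊕0⊕0⊕1⊕0⊕1⊕0 = 1
p8 = XOR of data positions {9,10,11,12,13,14,15} = 0⊕1⊕1⊕1⊕0⊕1⊕0 = 0
Codeword b1..b15 = 010110000111010

010110000111010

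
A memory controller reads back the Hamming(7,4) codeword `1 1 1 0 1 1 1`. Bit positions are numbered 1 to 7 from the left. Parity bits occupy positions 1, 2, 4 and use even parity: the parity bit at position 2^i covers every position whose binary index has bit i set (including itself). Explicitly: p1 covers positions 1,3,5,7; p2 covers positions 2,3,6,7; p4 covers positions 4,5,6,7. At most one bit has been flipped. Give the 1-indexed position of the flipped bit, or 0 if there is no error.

4

s1: b1⊕b3⊕b5⊕b7 = 1⊕1⊕1⊕1 = 0
s2: b2⊕b3⊕b6⊕b7 = 1⊕1⊕1⊕1 = 0
s4: b4⊕b5⊕b6⊕b7 = 0⊕1⊕1⊕1 = 1
Syndrome (s4...s1) = 100 → position 4.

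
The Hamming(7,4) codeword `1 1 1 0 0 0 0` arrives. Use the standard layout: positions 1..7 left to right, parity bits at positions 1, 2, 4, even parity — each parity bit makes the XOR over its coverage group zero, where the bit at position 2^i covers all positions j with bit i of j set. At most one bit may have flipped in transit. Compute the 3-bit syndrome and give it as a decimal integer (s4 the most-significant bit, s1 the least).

s1: b1⊕b3⊕b5⊕b7 = 1⊕1⊕0⊕0 = 0
s2: b2⊕b3⊕b6⊕b7 = 1⊕1⊕0⊕0 = 0
s4: b4⊕b5⊕b6⊕b7 = 0⊕0⊕0⊕0 = 0
Syndrome (s4...s1) = 000 → position 0 (no error).

0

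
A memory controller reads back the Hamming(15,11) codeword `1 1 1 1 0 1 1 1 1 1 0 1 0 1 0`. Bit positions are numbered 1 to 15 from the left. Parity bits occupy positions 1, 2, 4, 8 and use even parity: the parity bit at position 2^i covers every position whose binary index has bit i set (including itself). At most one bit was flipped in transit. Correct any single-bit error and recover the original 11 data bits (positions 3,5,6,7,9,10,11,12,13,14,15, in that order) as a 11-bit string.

10111100010

s1: b1⊕b3⊕b5⊕b7⊕b9⊕b11⊕b13⊕b15 = 1⊕1⊕0⊕1⊕1⊕0⊕0⊕0 = 0
s2: b2⊕b3⊕b6⊕b7⊕b10⊕b11⊕b14⊕b15 = 1⊕1⊕1⊕1⊕1⊕0⊕1⊕0 = 0
s4: b4⊕b5⊕b6⊕b7⊕b12⊕b13⊕b14⊕b15 = 1⊕0⊕1⊕1⊕1⊕0⊕1⊕0 = 1
s8: b8⊕b9⊕b10⊕b11⊕b12⊕b13⊕b14⊕b15 = 1⊕1⊕1⊕0⊕1⊕0⊕1⊕0 = 1
Syndrome (s8...s1) = 1100 → position 12.
Flip bit 12: corrected codeword = 111101111100010
Data bits at positions 3,5,6,7,9,10,11,12,13,14,15: 10111100010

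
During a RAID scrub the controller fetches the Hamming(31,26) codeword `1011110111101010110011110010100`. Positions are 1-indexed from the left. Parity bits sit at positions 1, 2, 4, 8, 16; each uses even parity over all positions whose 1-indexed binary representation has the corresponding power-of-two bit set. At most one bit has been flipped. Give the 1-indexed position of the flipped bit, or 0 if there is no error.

14

s1: b1⊕b3⊕b5⊕b7⊕b9⊕b11⊕b13⊕b15⊕b17⊕b19⊕b21⊕b23⊕b25⊕b27⊕b29⊕b31 = 1⊕1⊕1⊕0⊕1⊕1⊕1⊕1⊕1⊕0⊕1⊕1⊕0⊕1⊕1⊕0 = 0
s2: b2⊕b3⊕b6⊕b7⊕b10⊕b11⊕b14⊕b15⊕b18⊕b19⊕b22⊕b23⊕b26⊕b27⊕b30⊕b31 = 0⊕1⊕1⊕0⊕1⊕1⊕0⊕1⊕1⊕0⊕1⊕1⊕0⊕1⊕0⊕0 = 1
s4: b4⊕b5⊕b6⊕b7⊕b12⊕b13⊕b14⊕b15⊕b20⊕b21⊕b22⊕b23⊕b28⊕b29⊕b30⊕b31 = 1⊕1⊕1⊕0⊕0⊕1⊕0⊕1⊕0⊕1⊕1⊕1⊕0⊕1⊕0⊕0 = 1
s8: b8⊕b9⊕b10⊕b11⊕b12⊕b13⊕b14⊕b15⊕b24⊕b25⊕b26⊕b27⊕b28⊕b29⊕b30⊕b31 = 1⊕1⊕1⊕1⊕0⊕1⊕0⊕1⊕1⊕0⊕0⊕1⊕0⊕1⊕0⊕0 = 1
s16: b16⊕b17⊕b18⊕b19⊕b20⊕b21⊕b22⊕b23⊕b24⊕b25⊕b26⊕b27⊕b28⊕b29⊕b30⊕b31 = 0⊕1⊕1⊕0⊕0⊕1⊕1⊕1⊕1⊕0⊕0⊕1⊕0⊕1⊕0⊕0 = 0
Syndrome (s16...s1) = 01110 → position 14.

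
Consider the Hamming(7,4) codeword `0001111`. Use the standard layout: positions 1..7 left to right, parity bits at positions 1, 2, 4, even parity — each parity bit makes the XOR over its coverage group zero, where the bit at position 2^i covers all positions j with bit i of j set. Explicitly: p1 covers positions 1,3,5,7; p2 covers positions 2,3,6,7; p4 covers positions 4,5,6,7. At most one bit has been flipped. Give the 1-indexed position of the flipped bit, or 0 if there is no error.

s1: b1⊕b3⊕b5⊕b7 = 0⊕0⊕1⊕1 = 0
s2: b2⊕b3⊕b6⊕b7 = 0⊕0⊕1⊕1 = 0
s4: b4⊕b5⊕b6⊕b7 = 1⊕1⊕1⊕1 = 0
Syndrome (s4...s1) = 000 → position 0 (no error).

0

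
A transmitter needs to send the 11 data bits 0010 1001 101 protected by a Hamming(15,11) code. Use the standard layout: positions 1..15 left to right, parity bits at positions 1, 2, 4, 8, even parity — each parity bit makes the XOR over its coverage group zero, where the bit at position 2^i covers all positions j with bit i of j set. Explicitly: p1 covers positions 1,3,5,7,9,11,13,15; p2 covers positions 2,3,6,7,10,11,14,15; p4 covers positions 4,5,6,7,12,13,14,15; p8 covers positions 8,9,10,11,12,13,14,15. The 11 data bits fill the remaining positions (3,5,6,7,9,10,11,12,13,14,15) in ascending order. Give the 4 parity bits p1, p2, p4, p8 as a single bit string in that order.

Place data bits at non-power-of-two positions: b3=0, b5=0, b6=1, b7=0, b9=1, b10=0, b11=0, b12=1, b13=1, b14=0, b15=1.
p1 = XOR of data positions {3,5,7,9,11,13,15} = 0⊕0⊕0⊕1⊕0⊕1⊕1 = 1
p2 = XOR of data positions {3,6,7,10,11,14,15} = 0⊕1⊕0⊕0⊕0⊕0⊕1 = 0
p4 = XOR of data positions {5,6,7,12,13,14,15} = 0⊕1⊕0⊕1⊕1⊕0⊕1 = 0
p8 = XOR of data positions {9,10,11,12,13,14,15} = 1⊕0⊕0⊕1⊕1⊕0⊕1 = 0
Parity bits p1,p2,p4,p8 = 1000

1000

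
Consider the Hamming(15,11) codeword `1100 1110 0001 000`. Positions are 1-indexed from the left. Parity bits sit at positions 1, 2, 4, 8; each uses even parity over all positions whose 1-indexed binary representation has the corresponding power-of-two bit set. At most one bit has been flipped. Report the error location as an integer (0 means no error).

s1: b1⊕b3⊕b5⊕b7⊕b9⊕b11⊕b13⊕b15 = 1⊕0⊕1⊕1⊕0⊕0⊕0⊕0 = 1
s2: b2⊕b3⊕b6⊕b7⊕b10⊕b11⊕b14⊕b15 = 1⊕0⊕1⊕1⊕0⊕0⊕0⊕0 = 1
s4: b4⊕b5⊕b6⊕b7⊕b12⊕b13⊕b14⊕b15 = 0⊕1⊕1⊕1⊕1⊕0⊕0⊕0 = 0
s8: b8⊕b9⊕b10⊕b11⊕b12⊕b13⊕b14⊕b15 = 0⊕0⊕0⊕0⊕1⊕0⊕0⊕0 = 1
Syndrome (s8...s1) = 1011 → position 11.

11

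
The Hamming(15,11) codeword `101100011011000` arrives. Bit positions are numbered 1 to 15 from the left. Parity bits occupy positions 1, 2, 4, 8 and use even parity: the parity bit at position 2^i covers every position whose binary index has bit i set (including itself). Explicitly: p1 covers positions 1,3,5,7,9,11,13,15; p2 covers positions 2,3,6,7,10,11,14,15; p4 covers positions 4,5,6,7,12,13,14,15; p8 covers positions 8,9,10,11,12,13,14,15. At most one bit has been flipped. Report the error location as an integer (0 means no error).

0

s1: b1⊕b3⊕b5⊕b7⊕b9⊕b11⊕b13⊕b15 = 1⊕1⊕0⊕0⊕1⊕1⊕0⊕0 = 0
s2: b2⊕b3⊕b6⊕b7⊕b10⊕b11⊕b14⊕b15 = 0⊕1⊕0⊕0⊕0⊕1⊕0⊕0 = 0
s4: b4⊕b5⊕b6⊕b7⊕b12⊕b13⊕b14⊕b15 = 1⊕0⊕0⊕0⊕1⊕0⊕0⊕0 = 0
s8: b8⊕b9⊕b10⊕b11⊕b12⊕b13⊕b14⊕b15 = 1⊕1⊕0⊕1⊕1⊕0⊕0⊕0 = 0
Syndrome (s8...s1) = 0000 → position 0 (no error).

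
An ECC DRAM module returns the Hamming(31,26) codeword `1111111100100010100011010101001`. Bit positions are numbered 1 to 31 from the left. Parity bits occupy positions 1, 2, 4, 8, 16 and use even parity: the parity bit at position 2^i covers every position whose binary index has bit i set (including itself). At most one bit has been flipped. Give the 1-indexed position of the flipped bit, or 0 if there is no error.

s1: b1⊕b3⊕b5⊕b7⊕b9⊕b11⊕b13⊕b15⊕b17⊕b19⊕b21⊕b23⊕b25⊕b27⊕b29⊕b31 = 1⊕1⊕1⊕1⊕0⊕1⊕0⊕1⊕1⊕0⊕1⊕0⊕0⊕0⊕0⊕1 = 1
s2: b2⊕b3⊕b6⊕b7⊕b10⊕b11⊕b14⊕b15⊕b18⊕b19⊕b22⊕b23⊕b26⊕b27⊕b30⊕b31 = 1⊕1⊕1⊕1⊕0⊕1⊕0⊕1⊕0⊕0⊕1⊕0⊕1⊕0⊕0⊕1 = 1
s4: b4⊕b5⊕b6⊕b7⊕b12⊕b13⊕b14⊕b15⊕b20⊕b21⊕b22⊕b23⊕b28⊕b29⊕b30⊕b31 = 1⊕1⊕1⊕1⊕0⊕0⊕0⊕1⊕0⊕1⊕1⊕0⊕1⊕0⊕0⊕1 = 1
s8: b8⊕b9⊕b10⊕b11⊕b12⊕b13⊕b14⊕b15⊕b24⊕b25⊕b26⊕b27⊕b28⊕b29⊕b30⊕b31 = 1⊕0⊕0⊕1⊕0⊕0⊕0⊕1⊕1⊕0⊕1⊕0⊕1⊕0⊕0⊕1 = 1
s16: b16⊕b17⊕b18⊕b19⊕b20⊕b21⊕b22⊕b23⊕b24⊕b25⊕b26⊕b27⊕b28⊕b29⊕b30⊕b31 = 0⊕1⊕0⊕0⊕0⊕1⊕1⊕0⊕1⊕0⊕1⊕0⊕1⊕0⊕0⊕1 = 1
Syndrome (s16...s1) = 11111 → position 31.

31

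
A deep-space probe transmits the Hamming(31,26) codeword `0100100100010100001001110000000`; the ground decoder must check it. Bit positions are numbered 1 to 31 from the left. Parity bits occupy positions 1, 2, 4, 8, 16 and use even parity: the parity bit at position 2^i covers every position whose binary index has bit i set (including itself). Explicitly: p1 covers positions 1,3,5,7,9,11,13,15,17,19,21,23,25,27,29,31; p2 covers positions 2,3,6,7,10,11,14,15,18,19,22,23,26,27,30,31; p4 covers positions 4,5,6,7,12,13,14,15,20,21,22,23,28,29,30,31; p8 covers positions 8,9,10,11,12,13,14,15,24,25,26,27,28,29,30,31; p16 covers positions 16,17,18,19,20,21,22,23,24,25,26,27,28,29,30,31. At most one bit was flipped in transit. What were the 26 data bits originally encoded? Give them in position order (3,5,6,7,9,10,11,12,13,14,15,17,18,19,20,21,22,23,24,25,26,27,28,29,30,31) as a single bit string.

01010001010001001110000000

s1: b1⊕b3⊕b5⊕b7⊕b9⊕b11⊕b13⊕b15⊕b17⊕b19⊕b21⊕b23⊕b25⊕b27⊕b29⊕b31 = 0⊕0⊕1⊕0⊕0⊕0⊕0⊕0⊕0⊕1⊕0⊕1⊕0⊕0⊕0⊕0 = 1
s2: b2⊕b3⊕b6⊕b7⊕b10⊕b11⊕b14⊕b15⊕b18⊕b19⊕b22⊕b23⊕b26⊕b27⊕b30⊕b31 = 1⊕0⊕0⊕0⊕0⊕0⊕1⊕0⊕0⊕1⊕1⊕1⊕0⊕0⊕0⊕0 = 1
s4: b4⊕b5⊕b6⊕b7⊕b12⊕b13⊕b14⊕b15⊕b20⊕b21⊕b22⊕b23⊕b28⊕b29⊕b30⊕b31 = 0⊕1⊕0⊕0⊕1⊕0⊕1⊕0⊕0⊕0⊕1⊕1⊕0⊕0⊕0⊕0 = 1
s8: b8⊕b9⊕b10⊕b11⊕b12⊕b13⊕b14⊕b15⊕b24⊕b25⊕b26⊕b27⊕b28⊕b29⊕b30⊕b31 = 1⊕0⊕0⊕0⊕1⊕0⊕1⊕0⊕1⊕0⊕0⊕0⊕0⊕0⊕0⊕0 = 0
s16: b16⊕b17⊕b18⊕b19⊕b20⊕b21⊕b22⊕b23⊕b24⊕b25⊕b26⊕b27⊕b28⊕b29⊕b30⊕b31 = 0⊕0⊕0⊕1⊕0⊕0⊕1⊕1⊕1⊕0⊕0⊕0⊕0⊕0⊕0⊕0 = 0
Syndrome (s16...s1) = 00111 → position 7.
Flip bit 7: corrected codeword = 0100101100010100001001110000000
Data bits at positions 3,5,6,7,9,10,11,12,13,14,15,17,18,19,20,21,22,23,24,25,26,27,28,29,30,31: 01010001010001001110000000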